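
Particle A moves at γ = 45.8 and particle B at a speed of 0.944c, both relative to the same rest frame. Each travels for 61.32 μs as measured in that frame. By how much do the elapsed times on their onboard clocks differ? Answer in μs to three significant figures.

|τ_A − τ_B| = 18.9 μs

A: γ = 45.8; τ_A = 61.32/45.80 = 1.339 μs.
B: γ = 1/√(1 − 0.944²) = 1/√0.1089 = 3.031; τ_B = 61.32/3.031 = 20.23 μs.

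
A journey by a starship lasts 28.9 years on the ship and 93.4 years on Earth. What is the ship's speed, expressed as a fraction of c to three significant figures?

β = 0.951

The proper time is measured on the ship (both events occur at the ship's location); Δt is measured on Earth. γ = Δt/τ = 93.4/28.9 = 3.232.
β = √(1 − 1/γ²) = √(1 − 0.09574) = √0.9043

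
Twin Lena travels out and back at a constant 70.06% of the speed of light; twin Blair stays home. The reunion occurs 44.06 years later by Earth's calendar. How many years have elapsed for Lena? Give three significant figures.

τ = 31.4 years

β = 0.7006; γ = 1/√(1 − 0.7006²) = 1/√0.5092 = 1.401
Lena's clock measures proper time along the trip: τ = Δt/γ = 44.06/1.401 years.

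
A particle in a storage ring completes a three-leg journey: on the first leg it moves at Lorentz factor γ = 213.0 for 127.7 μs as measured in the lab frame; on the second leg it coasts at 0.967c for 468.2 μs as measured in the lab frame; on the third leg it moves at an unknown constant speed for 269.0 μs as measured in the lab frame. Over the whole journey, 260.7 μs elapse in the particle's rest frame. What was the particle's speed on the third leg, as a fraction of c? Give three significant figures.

β = 0.852

Leg 1: γ = 213.0; τ_1 = 127.7/213.0 = 0.5995 μs.
Leg 2: γ = 1/√(1 − 0.967²) = 1/√0.06491 = 3.925; τ_2 = 468.2/3.925 = 119.3 μs.
Leg 3: speed unknown; τ_3 = 269.0/γ_3.
Total proper time: 0.5995 + 119.3 + τ_3 = 260.7, so τ_3 = 260.7 − 119.9 = 140.8 μs.
γ_3 = 269.0/140.8 = 1.910; β = √(1 − 1/γ²) = √0.7260.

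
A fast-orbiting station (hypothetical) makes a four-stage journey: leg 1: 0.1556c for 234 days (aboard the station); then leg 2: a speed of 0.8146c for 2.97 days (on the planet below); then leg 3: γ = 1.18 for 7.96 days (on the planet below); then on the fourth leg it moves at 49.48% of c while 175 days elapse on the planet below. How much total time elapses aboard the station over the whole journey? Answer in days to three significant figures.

Leg 1: 234 days is already measured aboard the station.
Leg 2: γ = 1/√(1 − 0.8146²) = 1/√0.3364 = 1.724; τ_2 = 2.97/1.724 = 1.723 days.
Leg 3: γ = 1.18; τ_3 = 7.96/1.180 = 6.746 days.
Leg 4: β = 0.4948; γ = 1/√(1 − 0.4948²) = 1/√0.7552 = 1.151; τ_4 = 175/1.151 = 152.1 days.
Total: 234.0 + 1.723 + 6.746 + 152.1 days.

τ = 395 days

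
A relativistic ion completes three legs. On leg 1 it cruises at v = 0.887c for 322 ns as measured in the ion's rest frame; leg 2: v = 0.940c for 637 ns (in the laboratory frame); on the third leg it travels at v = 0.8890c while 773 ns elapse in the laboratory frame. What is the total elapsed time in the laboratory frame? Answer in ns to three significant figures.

Δt = 2110 ns

Leg 1: γ = 1/√(1 − 0.887²) = 1/√0.2132 = 2.166; Δt_1 = 2.166 × 322 = 697.3 ns.
Leg 2: 637 ns is already measured in the laboratory frame.
Leg 3: 773 ns is already measured in the laboratory frame.
Total: 697.3 + 637.0 + 773.0 ns.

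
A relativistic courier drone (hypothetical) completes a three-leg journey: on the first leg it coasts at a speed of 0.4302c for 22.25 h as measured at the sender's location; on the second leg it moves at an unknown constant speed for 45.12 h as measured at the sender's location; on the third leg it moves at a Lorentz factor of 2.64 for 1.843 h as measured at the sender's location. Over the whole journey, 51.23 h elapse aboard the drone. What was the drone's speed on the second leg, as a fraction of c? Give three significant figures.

β = 0.738

Leg 1: γ = 1/√(1 − 0.4302²) = 1/√0.8149 = 1.108; τ_1 = 22.25/1.108 = 20.09 h.
Leg 2: speed unknown; τ_2 = 45.12/γ_2.
Leg 3: γ = 2.64; τ_3 = 1.843/2.640 = 0.6981 h.
Total proper time: 20.09 + τ_2 + 0.6981 = 51.23, so τ_2 = 51.23 − 20.78 = 30.45 h.
γ_2 = 45.12/30.45 = 1.482; β = √(1 − 1/γ²) = √0.5447.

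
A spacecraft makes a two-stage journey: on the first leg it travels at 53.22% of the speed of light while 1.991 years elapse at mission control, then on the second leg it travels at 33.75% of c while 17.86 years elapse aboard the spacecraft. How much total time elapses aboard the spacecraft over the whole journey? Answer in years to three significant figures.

Leg 1: β = 0.5322; γ = 1/√(1 − 0.5322²) = 1/√0.7168 = 1.181; τ_1 = 1.991/1.181 = 1.686 years.
Leg 2: 17.86 years is already measured aboard the spacecraft.
Total: 1.686 + 17.86 years.

τ = 19.5 years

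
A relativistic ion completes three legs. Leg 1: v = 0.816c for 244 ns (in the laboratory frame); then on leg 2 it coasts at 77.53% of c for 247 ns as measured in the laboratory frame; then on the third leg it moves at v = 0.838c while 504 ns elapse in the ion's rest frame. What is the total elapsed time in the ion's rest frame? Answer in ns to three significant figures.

τ = 801 ns

Leg 1: γ = 1/√(1 − 0.816²) = 1/√0.3341 = 1.730; τ_1 = 244/1.730 = 141.0 ns.
Leg 2: β = 0.7753; γ = 1/√(1 − 0.7753²) = 1/√0.3989 = 1.583; τ_2 = 247/1.583 = 156.0 ns.
Leg 3: 504 ns is already measured in the ion's rest frame.
Total: 141.0 + 156.0 + 504.0 ns.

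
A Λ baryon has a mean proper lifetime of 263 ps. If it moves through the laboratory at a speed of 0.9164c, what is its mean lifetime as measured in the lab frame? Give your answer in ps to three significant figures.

γ = 1/√(1 − 0.9164²) = 1/√0.1602 = 2.498
The rest-frame lifetime is the proper time; the lab measures the dilated interval Δt = γτ₀ = 2.498 × 263 ps.

Δt = 657 ps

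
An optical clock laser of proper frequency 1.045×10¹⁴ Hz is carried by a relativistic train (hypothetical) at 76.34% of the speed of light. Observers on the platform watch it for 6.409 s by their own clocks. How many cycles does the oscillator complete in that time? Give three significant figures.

N = 4.33×10¹⁴

β = 0.7634; γ = 1/√(1 − 0.7634²) = 1/√0.4172 = 1.548
During 6.409 s of lab time, the oscillator's proper time advances by τ = Δt/γ = 6.409/1.548 = 4.140 s = 4.140×10⁰ s.
N = f × τ = 1.045×10¹⁴ × 4.140×10⁰ = 4.326×10¹⁴.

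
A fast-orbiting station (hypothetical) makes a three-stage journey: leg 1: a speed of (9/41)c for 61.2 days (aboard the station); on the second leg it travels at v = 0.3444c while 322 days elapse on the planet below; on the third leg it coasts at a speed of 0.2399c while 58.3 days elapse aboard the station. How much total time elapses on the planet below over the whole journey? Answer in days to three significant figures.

Leg 1: γ = 1/√(1 − (9/41)²) = 41/40 = 1.025; Δt_1 = 1.025 × 61.2 = 62.73 days.
Leg 2: 322 days is already measured on the planet below.
Leg 3: γ = 1/√(1 − 0.2399²) = 1/√0.9424 = 1.030; Δt_3 = 1.030 × 58.3 = 60.05 days.
Total: 62.73 + 322.0 + 60.05 days.

Δt = 445 days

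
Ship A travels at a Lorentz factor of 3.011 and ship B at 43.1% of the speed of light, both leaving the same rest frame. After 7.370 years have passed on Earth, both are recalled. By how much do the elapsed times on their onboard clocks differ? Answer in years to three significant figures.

|τ_A − τ_B| = 4.20 years

A: γ = 3.011; τ_A = 7.370/3.011 = 2.448 years.
B: β = 0.431; γ = 1/√(1 − 0.431²) = 1/√0.8142 = 1.108; τ_B = 7.370/1.108 = 6.650 years.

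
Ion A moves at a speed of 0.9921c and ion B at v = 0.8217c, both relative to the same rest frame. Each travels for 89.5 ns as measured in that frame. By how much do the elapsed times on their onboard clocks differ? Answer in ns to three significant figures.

A: γ = 1/√(1 − 0.9921²) = 1/√0.01574 = 7.971; τ_A = 89.5/7.971 = 11.23 ns.
B: γ = 1/√(1 − 0.8217²) = 1/√0.3248 = 1.755; τ_B = 89.5/1.755 = 51.01 ns.

|τ_A − τ_B| = 39.8 ns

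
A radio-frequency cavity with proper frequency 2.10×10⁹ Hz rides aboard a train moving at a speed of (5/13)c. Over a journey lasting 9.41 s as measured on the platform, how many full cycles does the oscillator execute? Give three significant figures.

γ = 1/√(1 − (5/13)²) = 13/12 ≈ 1.083
The oscillator's own cycle count is N = f × τ where τ is the proper time on the train. τ = Δt/γ = 9.41/1.083 = 8.686 s = 8.686×10⁰ s.
N = 2.10×10⁹ × 8.686×10⁰ = 1.824×10¹⁰.

N = 1.82×10¹⁰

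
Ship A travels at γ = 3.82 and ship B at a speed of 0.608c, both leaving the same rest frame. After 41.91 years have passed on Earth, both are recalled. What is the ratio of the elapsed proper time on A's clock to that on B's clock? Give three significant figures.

A: γ = 3.82. B: γ = 1/√(1 − 0.608²) = 1/√0.6303 = 1.260.
τ_A/τ_B = γ_B/γ_A = 1.260/3.820 = 0.3297, so τ_A/τ_B = 0.3297.

τ_A/τ_B = 0.330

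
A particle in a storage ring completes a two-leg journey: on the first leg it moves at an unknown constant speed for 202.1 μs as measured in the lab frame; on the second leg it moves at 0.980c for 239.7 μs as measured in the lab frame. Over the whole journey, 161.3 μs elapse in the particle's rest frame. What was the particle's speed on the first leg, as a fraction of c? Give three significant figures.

Leg 1: speed unknown; τ_1 = 202.1/γ_1.
Leg 2: γ = 1/√(1 − 0.980²) = 1/√0.03960 = 5.025; τ_2 = 239.7/5.025 = 47.70 μs.
Total proper time: τ_1 + 47.70 = 161.3, so τ_1 = 161.3 − 47.70 = 113.6 μs.
γ_1 = 202.1/113.6 = 1.779; β = √(1 − 1/γ²) = √0.6840.

β = 0.827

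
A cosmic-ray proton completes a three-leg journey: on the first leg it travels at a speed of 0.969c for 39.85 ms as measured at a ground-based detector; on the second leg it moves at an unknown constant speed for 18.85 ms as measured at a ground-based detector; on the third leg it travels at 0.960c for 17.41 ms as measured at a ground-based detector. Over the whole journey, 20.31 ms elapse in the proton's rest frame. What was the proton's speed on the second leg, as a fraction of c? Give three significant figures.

Leg 1: γ = 1/√(1 − 0.969²) = 1/√0.06104 = 4.048; τ_1 = 39.85/4.048 = 9.845 ms.
Leg 2: speed unknown; τ_2 = 18.85/γ_2.
Leg 3: γ = 1/√(1 − 0.960²) = 25/7 ≈ 3.571; τ_3 = 17.41/3.571 = 4.875 ms.
Total proper time: 9.845 + τ_2 + 4.875 = 20.31, so τ_2 = 20.31 − 14.72 = 5.590 ms.
γ_2 = 18.85/5.590 = 3.372; β = √(1 − 1/γ²) = √0.9121.

β = 0.955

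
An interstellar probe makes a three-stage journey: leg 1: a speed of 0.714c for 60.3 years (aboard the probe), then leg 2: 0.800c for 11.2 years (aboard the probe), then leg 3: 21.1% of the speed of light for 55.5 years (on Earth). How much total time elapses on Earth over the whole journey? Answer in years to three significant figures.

Δt = 160 years

Leg 1: γ = 1/√(1 − 0.714²) = 1/√0.4902 = 1.428; Δt_1 = 1.428 × 60.3 = 86.12 years.
Leg 2: γ = 1/√(1 − 0.800²) = 5/3 ≈ 1.667; Δt_2 = 1.667 × 11.2 = 18.67 years.
Leg 3: 55.5 years is already measured on Earth.
Total: 86.12 + 18.67 + 55.50 years.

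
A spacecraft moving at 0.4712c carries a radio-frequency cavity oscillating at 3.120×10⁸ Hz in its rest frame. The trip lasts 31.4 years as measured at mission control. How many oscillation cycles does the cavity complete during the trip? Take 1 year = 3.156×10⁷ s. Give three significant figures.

γ = 1/√(1 − 0.4712²) = 1/√0.7780 = 1.134
The oscillator's own cycle count is N = f × τ where τ is the proper time aboard the spacecraft. τ = Δt/γ = 31.4/1.134 = 27.70 years = 8.741×10⁸ s.
N = 3.120×10⁸ × 8.741×10⁸ = 2.727×10¹⁷.

N = 2.73×10¹⁷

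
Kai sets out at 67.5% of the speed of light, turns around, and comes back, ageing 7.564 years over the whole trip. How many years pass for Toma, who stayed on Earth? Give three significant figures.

Δt = 10.3 years

β = 0.675; γ = 1/√(1 − 0.675²) = 1/√0.5444 = 1.355
Earth-frame duration is the dilated interval: Δt = γτ = 1.355 × 7.564 years.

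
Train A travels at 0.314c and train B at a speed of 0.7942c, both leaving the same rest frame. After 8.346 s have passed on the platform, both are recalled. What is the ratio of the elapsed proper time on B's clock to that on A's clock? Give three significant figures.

A: γ = 1/√(1 − 0.314²) = 1/√0.9014 = 1.053. B: γ = 1/√(1 − 0.7942²) = 1/√0.3692 = 1.646.
τ_A/τ_B = γ_B/γ_A = 1.646/1.053 = 1.562, so τ_B/τ_A = 0.6400.

τ_B/τ_A = 0.640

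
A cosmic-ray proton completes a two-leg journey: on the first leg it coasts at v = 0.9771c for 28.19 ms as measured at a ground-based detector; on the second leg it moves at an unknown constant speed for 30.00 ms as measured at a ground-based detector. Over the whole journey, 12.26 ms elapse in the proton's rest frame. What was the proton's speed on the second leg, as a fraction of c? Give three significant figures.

Leg 1: γ = 1/√(1 − 0.9771²) = 1/√0.04528 = 4.700; τ_1 = 28.19/4.700 = 5.998 ms.
Leg 2: speed unknown; τ_2 = 30.00/γ_2.
Total proper time: 5.998 + τ_2 = 12.26, so τ_2 = 12.26 − 5.998 = 6.262 ms.
γ_2 = 30.00/6.262 = 4.791; β = √(1 − 1/γ²) = √0.9564.

β = 0.978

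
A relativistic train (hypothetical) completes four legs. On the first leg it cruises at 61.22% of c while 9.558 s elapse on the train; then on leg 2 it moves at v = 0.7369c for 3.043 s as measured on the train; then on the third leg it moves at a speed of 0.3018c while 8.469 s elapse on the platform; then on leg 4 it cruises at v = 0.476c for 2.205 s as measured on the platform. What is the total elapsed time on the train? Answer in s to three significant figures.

τ = 22.6 s

Leg 1: 9.558 s is already measured on the train.
Leg 2: 3.043 s is already measured on the train.
Leg 3: γ = 1/√(1 − 0.3018²) = 1/√0.9089 = 1.049; τ_3 = 8.469/1.049 = 8.074 s.
Leg 4: γ = 1/√(1 − 0.476²) = 1/√0.7734 = 1.137; τ_4 = 2.205/1.137 = 1.939 s.
Total: 9.558 + 3.043 + 8.074 + 1.939 s.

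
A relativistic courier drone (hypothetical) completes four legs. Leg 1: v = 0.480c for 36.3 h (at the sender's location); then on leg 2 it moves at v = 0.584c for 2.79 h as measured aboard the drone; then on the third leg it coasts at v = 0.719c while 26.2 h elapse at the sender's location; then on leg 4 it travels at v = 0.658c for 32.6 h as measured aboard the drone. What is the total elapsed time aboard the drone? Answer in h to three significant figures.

Leg 1: γ = 1/√(1 − 0.480²) = 1/√0.7696 = 1.140; τ_1 = 36.3/1.140 = 31.84 h.
Leg 2: 2.79 h is already measured aboard the drone.
Leg 3: γ = 1/√(1 − 0.719²) = 1/√0.4830 = 1.439; τ_3 = 26.2/1.439 = 18.21 h.
Leg 4: 32.6 h is already measured aboard the drone.
Total: 31.84 + 2.790 + 18.21 + 32.60 h.

τ = 85.4 h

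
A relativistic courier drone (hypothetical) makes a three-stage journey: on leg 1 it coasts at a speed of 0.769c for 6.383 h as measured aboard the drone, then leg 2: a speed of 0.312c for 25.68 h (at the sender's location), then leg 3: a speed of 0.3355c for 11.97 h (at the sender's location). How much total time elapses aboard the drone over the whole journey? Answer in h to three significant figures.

Leg 1: 6.383 h is already measured aboard the drone.
Leg 2: γ = 1/√(1 − 0.312²) = 1/√0.9027 = 1.053; τ_2 = 25.68/1.053 = 24.40 h.
Leg 3: γ = 1/√(1 − 0.3355²) = 1/√0.8874 = 1.062; τ_3 = 11.97/1.062 = 11.28 h.
Total: 6.383 + 24.40 + 11.28 h.

τ = 42.1 h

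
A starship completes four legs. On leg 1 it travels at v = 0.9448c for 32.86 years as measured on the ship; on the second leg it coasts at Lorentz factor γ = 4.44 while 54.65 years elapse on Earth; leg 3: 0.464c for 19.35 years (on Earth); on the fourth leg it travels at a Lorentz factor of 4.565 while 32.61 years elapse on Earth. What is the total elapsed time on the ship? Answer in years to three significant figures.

Leg 1: 32.86 years is already measured on the ship.
Leg 2: γ = 4.44; τ_2 = 54.65/4.440 = 12.31 years.
Leg 3: γ = 1/√(1 − 0.464²) = 1/√0.7847 = 1.129; τ_3 = 19.35/1.129 = 17.14 years.
Leg 4: γ = 4.565; τ_4 = 32.61/4.565 = 7.143 years.
Total: 32.86 + 12.31 + 17.14 + 7.143 years.

τ = 69.5 years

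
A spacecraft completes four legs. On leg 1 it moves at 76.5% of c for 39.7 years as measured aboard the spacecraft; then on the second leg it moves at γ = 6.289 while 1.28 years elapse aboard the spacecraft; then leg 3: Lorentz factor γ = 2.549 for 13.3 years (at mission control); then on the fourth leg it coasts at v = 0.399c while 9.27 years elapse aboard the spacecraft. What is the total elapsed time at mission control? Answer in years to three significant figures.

Δt = 93.1 years

Leg 1: β = 0.765; γ = 1/√(1 − 0.765²) = 1/√0.4148 = 1.553; Δt_1 = 1.553 × 39.7 = 61.64 years.
Leg 2: γ = 6.289; Δt_2 = 6.289 × 1.28 = 8.050 years.
Leg 3: 13.3 years is already measured at mission control.
Leg 4: γ = 1/√(1 − 0.399²) = 1/√0.8408 = 1.091; Δt_4 = 1.091 × 9.27 = 10.11 years.
Total: 61.64 + 8.050 + 13.30 + 10.11 years.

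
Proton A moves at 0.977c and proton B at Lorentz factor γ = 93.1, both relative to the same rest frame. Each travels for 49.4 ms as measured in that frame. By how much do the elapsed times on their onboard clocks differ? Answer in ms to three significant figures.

|τ_A − τ_B| = 10.0 ms

A: γ = 1/√(1 − 0.977²) = 1/√0.04547 = 4.690; τ_A = 49.4/4.690 = 10.53 ms.
B: γ = 93.1; τ_B = 49.4/93.10 = 0.5306 ms.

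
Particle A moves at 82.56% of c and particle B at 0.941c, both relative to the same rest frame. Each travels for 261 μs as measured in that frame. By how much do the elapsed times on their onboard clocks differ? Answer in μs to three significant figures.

|τ_A − τ_B| = 58.9 μs

A: β = 0.8256; γ = 1/√(1 − 0.8256²) = 1/√0.3184 = 1.772; τ_A = 261/1.772 = 147.3 μs.
B: γ = 1/√(1 − 0.941²) = 1/√0.1145 = 2.955; τ_B = 261/2.955 = 88.32 μs.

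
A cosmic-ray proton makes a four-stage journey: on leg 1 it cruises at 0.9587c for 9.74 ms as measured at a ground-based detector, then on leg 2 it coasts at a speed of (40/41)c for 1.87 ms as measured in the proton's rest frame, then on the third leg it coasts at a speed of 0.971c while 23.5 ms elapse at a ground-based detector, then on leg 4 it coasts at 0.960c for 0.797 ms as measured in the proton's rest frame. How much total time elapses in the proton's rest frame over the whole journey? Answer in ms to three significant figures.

Leg 1: γ = 1/√(1 − 0.9587²) = 1/√0.08089 = 3.516; τ_1 = 9.74/3.516 = 2.770 ms.
Leg 2: 1.87 ms is already measured in the proton's rest frame.
Leg 3: γ = 1/√(1 − 0.971²) = 1/√0.05716 = 4.183; τ_3 = 23.5/4.183 = 5.618 ms.
Leg 4: 0.797 ms is already measured in the proton's rest frame.
Total: 2.770 + 1.870 + 5.618 + 0.7970 ms.

τ = 11.1 ms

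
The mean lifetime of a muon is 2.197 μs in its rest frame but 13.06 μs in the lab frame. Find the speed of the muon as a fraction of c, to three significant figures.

β = 0.986

γ = Δt/τ₀ = 13.06/2.197 = 5.944
β = √(1 − 1/γ²) = √(1 − 0.02830) = √0.9717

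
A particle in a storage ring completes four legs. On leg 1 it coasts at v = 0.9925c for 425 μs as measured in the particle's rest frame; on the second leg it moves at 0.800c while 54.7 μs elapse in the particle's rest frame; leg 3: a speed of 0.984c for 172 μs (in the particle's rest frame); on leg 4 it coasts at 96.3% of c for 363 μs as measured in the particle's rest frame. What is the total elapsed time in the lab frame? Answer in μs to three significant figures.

Δt = 5880 μs

Leg 1: γ = 1/√(1 − 0.9925²) = 1/√0.01494 = 8.180; Δt_1 = 8.180 × 425 = 3477 μs.
Leg 2: γ = 1/√(1 − 0.800²) = 5/3 ≈ 1.667; Δt_2 = 1.667 × 54.7 = 91.17 μs.
Leg 3: γ = 1/√(1 − 0.984²) = 1/√0.03174 = 5.613; Δt_3 = 5.613 × 172 = 965.4 μs.
Leg 4: β = 0.963; γ = 1/√(1 − 0.963²) = 1/√0.07263 = 3.711; Δt_4 = 3.711 × 363 = 1347 μs.
Total: 3477 + 91.17 + 965.4 + 1347 μs.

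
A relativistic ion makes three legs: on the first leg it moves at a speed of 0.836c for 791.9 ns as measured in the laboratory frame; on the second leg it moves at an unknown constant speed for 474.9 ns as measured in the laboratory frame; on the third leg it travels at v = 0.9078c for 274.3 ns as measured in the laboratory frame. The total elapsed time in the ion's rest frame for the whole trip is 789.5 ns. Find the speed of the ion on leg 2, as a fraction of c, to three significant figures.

Leg 1: γ = 1/√(1 − 0.836²) = 1/√0.3011 = 1.822; τ_1 = 791.9/1.822 = 434.5 ns.
Leg 2: speed unknown; τ_2 = 474.9/γ_2.
Leg 3: γ = 1/√(1 − 0.9078²) = 1/√0.1759 = 2.384; τ_3 = 274.3/2.384 = 115.0 ns.
Total proper time: 434.5 + τ_2 + 115.0 = 789.5, so τ_2 = 789.5 − 549.6 = 239.9 ns.
γ_2 = 474.9/239.9 = 1.979; β = √(1 − 1/γ²) = √0.7448.

β = 0.863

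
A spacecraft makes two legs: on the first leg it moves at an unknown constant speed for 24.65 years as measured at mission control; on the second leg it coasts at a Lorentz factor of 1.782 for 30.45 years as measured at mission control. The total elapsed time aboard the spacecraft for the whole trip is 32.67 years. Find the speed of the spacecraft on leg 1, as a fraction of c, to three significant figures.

Leg 1: speed unknown; τ_1 = 24.65/γ_1.
Leg 2: γ = 1.782; τ_2 = 30.45/1.782 = 17.09 years.
Total proper time: τ_1 + 17.09 = 32.67, so τ_1 = 32.67 − 17.09 = 15.58 years.
γ_1 = 24.65/15.58 = 1.582; β = √(1 − 1/γ²) = √0.6004.

β = 0.775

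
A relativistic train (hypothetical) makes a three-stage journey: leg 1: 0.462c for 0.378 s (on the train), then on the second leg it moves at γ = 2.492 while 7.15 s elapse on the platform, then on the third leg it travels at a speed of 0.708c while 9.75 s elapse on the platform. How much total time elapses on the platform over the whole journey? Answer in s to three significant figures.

Leg 1: γ = 1/√(1 − 0.462²) = 1/√0.7866 = 1.128; Δt_1 = 1.128 × 0.378 = 0.4262 s.
Leg 2: 7.15 s is already measured on the platform.
Leg 3: 9.75 s is already measured on the platform.
Total: 0.4262 + 7.150 + 9.750 s.

Δt = 17.3 s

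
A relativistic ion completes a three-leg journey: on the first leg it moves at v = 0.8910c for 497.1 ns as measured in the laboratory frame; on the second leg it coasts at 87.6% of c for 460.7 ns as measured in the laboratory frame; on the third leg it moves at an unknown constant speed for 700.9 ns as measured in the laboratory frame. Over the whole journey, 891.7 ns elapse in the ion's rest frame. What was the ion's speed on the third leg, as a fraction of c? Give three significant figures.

Leg 1: γ = 1/√(1 − 0.8910²) = 1/√0.2061 = 2.203; τ_1 = 497.1/2.203 = 225.7 ns.
Leg 2: β = 0.876; γ = 1/√(1 − 0.876²) = 1/√0.2326 = 2.073; τ_2 = 460.7/2.073 = 222.2 ns.
Leg 3: speed unknown; τ_3 = 700.9/γ_3.
Total proper time: 225.7 + 222.2 + τ_3 = 891.7, so τ_3 = 891.7 − 447.9 = 443.8 ns.
γ_3 = 700.9/443.8 = 1.579; β = √(1 − 1/γ²) = √0.5990.

β = 0.774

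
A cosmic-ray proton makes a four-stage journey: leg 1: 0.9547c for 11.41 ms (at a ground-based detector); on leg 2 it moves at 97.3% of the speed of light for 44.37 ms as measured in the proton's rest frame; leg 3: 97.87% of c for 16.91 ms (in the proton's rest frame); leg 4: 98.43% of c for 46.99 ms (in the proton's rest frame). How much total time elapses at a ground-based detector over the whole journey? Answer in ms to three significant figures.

Δt = 552 ms

Leg 1: 11.41 ms is already measured at a ground-based detector.
Leg 2: β = 0.973; γ = 1/√(1 − 0.973²) = 1/√0.05327 = 4.333; Δt_2 = 4.333 × 44.37 = 192.2 ms.
Leg 3: β = 0.9787; γ = 1/√(1 − 0.9787²) = 1/√0.04215 = 4.871; Δt_3 = 4.871 × 16.91 = 82.37 ms.
Leg 4: β = 0.9843; γ = 1/√(1 − 0.9843²) = 1/√0.03115 = 5.666; Δt_4 = 5.666 × 46.99 = 266.2 ms.
Total: 11.41 + 192.2 + 82.37 + 266.2 ms.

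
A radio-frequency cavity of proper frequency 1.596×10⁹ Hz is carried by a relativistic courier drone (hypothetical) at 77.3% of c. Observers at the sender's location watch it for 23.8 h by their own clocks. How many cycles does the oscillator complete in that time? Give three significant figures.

β = 0.773; γ = 1/√(1 − 0.773²) = 1/√0.4025 = 1.576
During 23.8 h of lab time, the oscillator's proper time advances by τ = Δt/γ = 23.8/1.576 = 15.10 h = 5.436×10⁴ s.
N = f × τ = 1.596×10⁹ × 5.436×10⁴ = 8.675×10¹³.

N = 8.68×10¹³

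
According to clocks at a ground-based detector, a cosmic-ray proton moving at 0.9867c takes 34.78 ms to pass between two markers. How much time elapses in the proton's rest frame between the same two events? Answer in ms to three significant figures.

γ = 1/√(1 − 0.9867²) = 1/√0.02642 = 6.152
The interval measured at a ground-based detector is the dilated one; the clock in the proton's rest frame measures the proper time τ = Δt/γ = 34.78/6.152 ms.

τ = 5.65 ms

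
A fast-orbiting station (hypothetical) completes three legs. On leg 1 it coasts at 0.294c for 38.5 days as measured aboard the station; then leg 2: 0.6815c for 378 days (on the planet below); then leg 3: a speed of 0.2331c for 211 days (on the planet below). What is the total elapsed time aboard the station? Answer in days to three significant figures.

τ = 520 days

Leg 1: 38.5 days is already measured aboard the station.
Leg 2: γ = 1/√(1 − 0.6815²) = 1/√0.5356 = 1.366; τ_2 = 378/1.366 = 276.6 days.
Leg 3: γ = 1/√(1 − 0.2331²) = 1/√0.9457 = 1.028; τ_3 = 211/1.028 = 205.2 days.
Total: 38.50 + 276.6 + 205.2 days.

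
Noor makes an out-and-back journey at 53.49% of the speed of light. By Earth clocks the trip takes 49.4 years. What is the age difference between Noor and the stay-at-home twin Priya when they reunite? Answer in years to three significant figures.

β = 0.5349; γ = 1/√(1 − 0.5349²) = 1/√0.7139 = 1.184
Noor's elapsed proper time: τ = 49.4/1.184 = 41.74 years.
Age gap = Δt − τ = 49.4 − 41.74 years.

Δt − τ = 7.66 years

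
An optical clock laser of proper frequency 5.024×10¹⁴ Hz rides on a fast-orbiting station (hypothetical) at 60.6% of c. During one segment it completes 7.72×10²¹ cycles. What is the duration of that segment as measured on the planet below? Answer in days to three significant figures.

Δt = 224 days

β = 0.606; γ = 1/√(1 − 0.606²) = 1/√0.6328 = 1.257
Proper time for N cycles: τ = N/f = 7.72×10²¹/(5.024×10¹⁴) = 1.537×10⁷ s = 177.9 days.
Lab-frame duration Δt = γτ = 1.257 × 177.9 = 223.6 days.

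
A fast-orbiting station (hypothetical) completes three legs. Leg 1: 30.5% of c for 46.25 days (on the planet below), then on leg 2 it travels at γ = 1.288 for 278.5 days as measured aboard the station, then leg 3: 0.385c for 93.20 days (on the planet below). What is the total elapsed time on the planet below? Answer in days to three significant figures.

Δt = 498 days

Leg 1: 46.25 days is already measured on the planet below.
Leg 2: γ = 1.288; Δt_2 = 1.288 × 278.5 = 358.7 days.
Leg 3: 93.20 days is already measured on the planet below.
Total: 46.25 + 358.7 + 93.20 days.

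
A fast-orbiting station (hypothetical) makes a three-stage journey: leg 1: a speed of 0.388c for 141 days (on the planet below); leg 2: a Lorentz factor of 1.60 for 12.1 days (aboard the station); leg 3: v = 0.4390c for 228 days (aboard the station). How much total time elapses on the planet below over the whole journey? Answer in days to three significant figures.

Leg 1: 141 days is already measured on the planet below.
Leg 2: γ = 1.60; Δt_2 = 1.600 × 12.1 = 19.36 days.
Leg 3: γ = 1/√(1 − 0.4390²) = 1/√0.8073 = 1.113; Δt_3 = 1.113 × 228 = 253.8 days.
Total: 141.0 + 19.36 + 253.8 days.

Δt = 414 days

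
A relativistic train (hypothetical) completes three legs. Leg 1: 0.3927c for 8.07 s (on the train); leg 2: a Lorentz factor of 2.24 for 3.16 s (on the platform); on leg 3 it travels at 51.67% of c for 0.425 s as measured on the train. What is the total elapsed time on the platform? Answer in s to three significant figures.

Leg 1: γ = 1/√(1 − 0.3927²) = 1/√0.8458 = 1.087; Δt_1 = 1.087 × 8.07 = 8.775 s.
Leg 2: 3.16 s is already measured on the platform.
Leg 3: β = 0.5167; γ = 1/√(1 − 0.5167²) = 1/√0.7330 = 1.168; Δt_3 = 1.168 × 0.425 = 0.4964 s.
Total: 8.775 + 3.160 + 0.4964 s.

Δt = 12.4 s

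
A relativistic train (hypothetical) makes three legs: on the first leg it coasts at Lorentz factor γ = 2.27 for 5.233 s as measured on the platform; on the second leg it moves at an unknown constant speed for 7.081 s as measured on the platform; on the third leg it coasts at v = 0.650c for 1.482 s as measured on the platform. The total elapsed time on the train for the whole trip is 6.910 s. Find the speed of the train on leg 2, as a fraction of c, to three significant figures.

Leg 1: γ = 2.27; τ_1 = 5.233/2.270 = 2.305 s.
Leg 2: speed unknown; τ_2 = 7.081/γ_2.
Leg 3: γ = 1/√(1 − 0.650²) = 1/√0.5775 = 1.316; τ_3 = 1.482/1.316 = 1.126 s.
Total proper time: 2.305 + τ_2 + 1.126 = 6.910, so τ_2 = 6.910 − 3.432 = 3.478 s.
γ_2 = 7.081/3.478 = 2.036; β = √(1 − 1/γ²) = √0.7587.

β = 0.871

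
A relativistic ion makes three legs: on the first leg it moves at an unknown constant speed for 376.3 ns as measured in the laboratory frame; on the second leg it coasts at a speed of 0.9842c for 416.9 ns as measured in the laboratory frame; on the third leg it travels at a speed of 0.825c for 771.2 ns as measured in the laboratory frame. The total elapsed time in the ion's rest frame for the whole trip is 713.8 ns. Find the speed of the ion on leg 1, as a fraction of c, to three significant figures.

Leg 1: speed unknown; τ_1 = 376.3/γ_1.
Leg 2: γ = 1/√(1 − 0.9842²) = 1/√0.03135 = 5.648; τ_2 = 416.9/5.648 = 73.82 ns.
Leg 3: γ = 1/√(1 − 0.825²) = 1/√0.3194 = 1.769; τ_3 = 771.2/1.769 = 435.8 ns.
Total proper time: τ_1 + 73.82 + 435.8 = 713.8, so τ_1 = 713.8 − 509.6 = 204.2 ns.
γ_1 = 376.3/204.2 = 1.843; β = √(1 − 1/γ²) = √0.7057.

β = 0.840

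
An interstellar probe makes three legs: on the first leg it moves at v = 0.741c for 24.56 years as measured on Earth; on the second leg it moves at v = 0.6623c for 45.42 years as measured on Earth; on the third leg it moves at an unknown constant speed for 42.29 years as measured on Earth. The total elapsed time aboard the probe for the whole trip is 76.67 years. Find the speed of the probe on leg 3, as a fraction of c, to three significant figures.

Leg 1: γ = 1/√(1 − 0.741²) = 1/√0.4509 = 1.489; τ_1 = 24.56/1.489 = 16.49 years.
Leg 2: γ = 1/√(1 − 0.6623²) = 1/√0.5614 = 1.335; τ_2 = 45.42/1.335 = 34.03 years.
Leg 3: speed unknown; τ_3 = 42.29/γ_3.
Total proper time: 16.49 + 34.03 + τ_3 = 76.67, so τ_3 = 76.67 − 50.52 = 26.15 years.
γ_3 = 42.29/26.15 = 1.617; β = √(1 − 1/γ²) = √0.6177.

β = 0.786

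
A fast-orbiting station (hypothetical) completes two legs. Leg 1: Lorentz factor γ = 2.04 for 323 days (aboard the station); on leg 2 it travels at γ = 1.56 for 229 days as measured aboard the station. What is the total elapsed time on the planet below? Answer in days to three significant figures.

Δt = 1020 days

Leg 1: γ = 2.04; Δt_1 = 2.040 × 323 = 658.9 days.
Leg 2: γ = 1.56; Δt_2 = 1.560 × 229 = 357.2 days.
Total: 658.9 + 357.2 days.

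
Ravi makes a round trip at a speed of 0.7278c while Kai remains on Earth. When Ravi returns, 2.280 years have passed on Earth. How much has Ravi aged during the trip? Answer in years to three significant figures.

γ = 1/√(1 − 0.7278²) = 1/√0.4703 = 1.458
Ravi's clock measures proper time along the trip: τ = Δt/γ = 2.280/1.458 years.

τ = 1.56 years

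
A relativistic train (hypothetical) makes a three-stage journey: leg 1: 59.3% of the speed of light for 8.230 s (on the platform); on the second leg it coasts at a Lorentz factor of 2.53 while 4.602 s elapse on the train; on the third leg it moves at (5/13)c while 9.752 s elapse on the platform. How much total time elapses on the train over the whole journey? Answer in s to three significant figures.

τ = 20.2 s

Leg 1: β = 0.593; γ = 1/√(1 − 0.593²) = 1/√0.6484 = 1.242; τ_1 = 8.230/1.242 = 6.627 s.
Leg 2: 4.602 s is already measured on the train.
Leg 3: γ = 1/√(1 − (5/13)²) = 13/12 ≈ 1.083; τ_3 = 9.752/1.083 = 9.002 s.
Total: 6.627 + 4.602 + 9.002 s.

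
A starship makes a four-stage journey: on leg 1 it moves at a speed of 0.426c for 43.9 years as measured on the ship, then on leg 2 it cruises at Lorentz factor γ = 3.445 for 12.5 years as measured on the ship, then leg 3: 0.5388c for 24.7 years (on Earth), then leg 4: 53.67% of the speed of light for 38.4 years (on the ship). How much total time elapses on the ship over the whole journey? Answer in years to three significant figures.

Leg 1: 43.9 years is already measured on the ship.
Leg 2: 12.5 years is already measured on the ship.
Leg 3: γ = 1/√(1 − 0.5388²) = 1/√0.7097 = 1.187; τ_3 = 24.7/1.187 = 20.81 years.
Leg 4: 38.4 years is already measured on the ship.
Total: 43.90 + 12.50 + 20.81 + 38.40 years.

τ = 116 years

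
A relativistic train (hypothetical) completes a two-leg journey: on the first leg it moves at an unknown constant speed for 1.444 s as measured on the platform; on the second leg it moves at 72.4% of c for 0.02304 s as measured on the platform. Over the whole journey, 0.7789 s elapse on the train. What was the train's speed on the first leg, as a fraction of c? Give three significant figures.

β = 0.849

Leg 1: speed unknown; τ_1 = 1.444/γ_1.
Leg 2: β = 0.724; γ = 1/√(1 − 0.724²) = 1/√0.4758 = 1.450; τ_2 = 0.02304/1.450 = 0.01589 s.
Total proper time: τ_1 + 0.01589 = 0.7789, so τ_1 = 0.7789 − 0.01589 = 0.7630 s.
γ_1 = 1.444/0.7630 = 1.893; β = √(1 − 1/γ²) = √0.7208.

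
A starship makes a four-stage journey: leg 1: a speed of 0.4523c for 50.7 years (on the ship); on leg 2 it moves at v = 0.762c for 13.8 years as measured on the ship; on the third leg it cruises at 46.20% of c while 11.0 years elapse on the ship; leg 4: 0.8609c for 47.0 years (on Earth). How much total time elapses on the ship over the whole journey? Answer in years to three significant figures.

Leg 1: 50.7 years is already measured on the ship.
Leg 2: 13.8 years is already measured on the ship.
Leg 3: 11.0 years is already measured on the ship.
Leg 4: γ = 1/√(1 − 0.8609²) = 1/√0.2589 = 1.966; τ_4 = 47.0/1.966 = 23.91 years.
Total: 50.70 + 13.80 + 11.00 + 23.91 years.

τ = 99.4 years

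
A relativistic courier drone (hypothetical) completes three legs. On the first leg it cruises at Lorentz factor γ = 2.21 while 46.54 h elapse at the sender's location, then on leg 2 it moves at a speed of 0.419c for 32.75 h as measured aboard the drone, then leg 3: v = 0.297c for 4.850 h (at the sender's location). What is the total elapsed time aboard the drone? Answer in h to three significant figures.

τ = 58.4 h

Leg 1: γ = 2.21; τ_1 = 46.54/2.210 = 21.06 h.
Leg 2: 32.75 h is already measured aboard the drone.
Leg 3: γ = 1/√(1 − 0.297²) = 1/√0.9118 = 1.047; τ_3 = 4.850/1.047 = 4.631 h.
Total: 21.06 + 32.75 + 4.631 h.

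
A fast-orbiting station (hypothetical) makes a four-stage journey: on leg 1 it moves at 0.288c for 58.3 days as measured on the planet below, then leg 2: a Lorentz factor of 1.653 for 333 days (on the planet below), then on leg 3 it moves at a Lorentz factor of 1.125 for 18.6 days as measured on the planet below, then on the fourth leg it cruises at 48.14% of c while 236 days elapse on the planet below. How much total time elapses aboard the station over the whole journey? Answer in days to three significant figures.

Leg 1: γ = 1/√(1 − 0.288²) = 1/√0.9171 = 1.044; τ_1 = 58.3/1.044 = 55.83 days.
Leg 2: γ = 1.653; τ_2 = 333/1.653 = 201.5 days.
Leg 3: γ = 1.125; τ_3 = 18.6/1.125 = 16.53 days.
Leg 4: β = 0.4814; γ = 1/√(1 − 0.4814²) = 1/√0.7683 = 1.141; τ_4 = 236/1.141 = 206.9 days.
Total: 55.83 + 201.5 + 16.53 + 206.9 days.

τ = 481 days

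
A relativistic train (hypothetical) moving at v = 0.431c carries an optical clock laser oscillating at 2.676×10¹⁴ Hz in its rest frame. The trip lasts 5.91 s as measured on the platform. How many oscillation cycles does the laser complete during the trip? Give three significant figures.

γ = 1/√(1 − 0.431²) = 1/√0.8142 = 1.108
The oscillator's own cycle count is N = f × τ where τ is the proper time on the train. τ = Δt/γ = 5.91/1.108 = 5.333 s = 5.333×10⁰ s.
N = 2.676×10¹⁴ × 5.333×10⁰ = 1.427×10¹⁵.

N = 1.43×10¹⁵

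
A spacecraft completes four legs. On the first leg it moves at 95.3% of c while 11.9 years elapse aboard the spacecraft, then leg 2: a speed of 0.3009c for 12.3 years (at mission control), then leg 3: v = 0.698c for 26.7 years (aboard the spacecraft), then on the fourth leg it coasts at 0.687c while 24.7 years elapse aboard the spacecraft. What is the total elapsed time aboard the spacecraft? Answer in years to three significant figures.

τ = 75.0 years

Leg 1: 11.9 years is already measured aboard the spacecraft.
Leg 2: γ = 1/√(1 − 0.3009²) = 1/√0.9095 = 1.049; τ_2 = 12.3/1.049 = 11.73 years.
Leg 3: 26.7 years is already measured aboard the spacecraft.
Leg 4: 24.7 years is already measured aboard the spacecraft.
Total: 11.90 + 11.73 + 26.70 + 24.70 years.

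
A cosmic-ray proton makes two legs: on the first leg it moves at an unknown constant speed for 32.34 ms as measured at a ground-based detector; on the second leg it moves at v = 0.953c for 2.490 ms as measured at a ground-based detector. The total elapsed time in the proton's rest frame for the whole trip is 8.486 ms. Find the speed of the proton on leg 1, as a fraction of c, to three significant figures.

Leg 1: speed unknown; τ_1 = 32.34/γ_1.
Leg 2: γ = 1/√(1 − 0.953²) = 1/√0.09179 = 3.301; τ_2 = 2.490/3.301 = 0.7544 ms.
Total proper time: τ_1 + 0.7544 = 8.486, so τ_1 = 8.486 − 0.7544 = 7.732 ms.
γ_1 = 32.34/7.732 = 4.183; β = √(1 − 1/γ²) = √0.9428.

β = 0.971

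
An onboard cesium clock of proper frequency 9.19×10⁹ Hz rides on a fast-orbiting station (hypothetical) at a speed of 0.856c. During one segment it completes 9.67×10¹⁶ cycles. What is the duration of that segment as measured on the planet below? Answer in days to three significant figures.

Δt = 236 days

γ = 1/√(1 − 0.856²) = 1/√0.2673 = 1.934
Proper time for N cycles: τ = N/f = 9.67×10¹⁶/(9.19×10⁹) = 1.052×10⁷ s = 121.8 days.
Lab-frame duration Δt = γτ = 1.934 × 121.8 = 235.6 days.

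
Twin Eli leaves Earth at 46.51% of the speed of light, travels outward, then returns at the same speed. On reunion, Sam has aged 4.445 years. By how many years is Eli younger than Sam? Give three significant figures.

Δt − τ = 0.510 years

β = 0.4651; γ = 1/√(1 − 0.4651²) = 1/√0.7837 = 1.130
Eli's elapsed proper time: τ = 4.445/1.130 = 3.935 years.
Age gap = Δt − τ = 4.445 − 3.935 years.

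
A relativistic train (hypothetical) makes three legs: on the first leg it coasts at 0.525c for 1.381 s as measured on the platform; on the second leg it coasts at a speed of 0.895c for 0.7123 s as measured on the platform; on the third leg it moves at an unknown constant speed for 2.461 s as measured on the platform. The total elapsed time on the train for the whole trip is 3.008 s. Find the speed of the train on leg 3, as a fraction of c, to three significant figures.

Leg 1: γ = 1/√(1 − 0.525²) = 1/√0.7244 = 1.175; τ_1 = 1.381/1.175 = 1.175 s.
Leg 2: γ = 1/√(1 − 0.895²) = 1/√0.1990 = 2.242; τ_2 = 0.7123/2.242 = 0.3177 s.
Leg 3: speed unknown; τ_3 = 2.461/γ_3.
Total proper time: 1.175 + 0.3177 + τ_3 = 3.008, so τ_3 = 3.008 − 1.493 = 1.515 s.
γ_3 = 2.461/1.515 = 1.625; β = √(1 − 1/γ²) = √0.6211.

β = 0.788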